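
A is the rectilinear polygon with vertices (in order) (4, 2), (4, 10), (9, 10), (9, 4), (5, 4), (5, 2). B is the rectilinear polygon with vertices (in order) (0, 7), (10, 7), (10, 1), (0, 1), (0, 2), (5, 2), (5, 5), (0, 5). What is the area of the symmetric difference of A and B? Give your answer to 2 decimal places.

|A| = 32, |B| = 45, |A∩B| = 14.
|A △ B| = |A| + |B| − 2·|A∩B| = 32 + 45 − 28 = 49.00.

49.00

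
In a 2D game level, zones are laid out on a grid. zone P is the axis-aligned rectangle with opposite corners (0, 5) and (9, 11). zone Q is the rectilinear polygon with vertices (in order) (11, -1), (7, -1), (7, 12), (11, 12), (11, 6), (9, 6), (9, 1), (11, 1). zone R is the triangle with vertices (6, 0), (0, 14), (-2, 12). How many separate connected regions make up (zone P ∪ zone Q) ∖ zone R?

(zone P ∪ zone Q) ∖ zone R splits into 2 disjoint pieces (area 68.5714, area 5.3333).

2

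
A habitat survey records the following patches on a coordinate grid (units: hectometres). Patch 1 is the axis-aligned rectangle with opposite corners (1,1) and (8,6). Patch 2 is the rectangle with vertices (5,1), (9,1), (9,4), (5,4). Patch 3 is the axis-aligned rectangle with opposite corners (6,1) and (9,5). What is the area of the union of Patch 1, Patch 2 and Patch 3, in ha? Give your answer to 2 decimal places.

39.00

By inclusion–exclusion:
Individual areas: |Patch 1| = 35, |Patch 2| = 12, |Patch 3| = 12.
|Patch 1∩Patch 2|: x∈[5,8], y∈[1,4] → 3·3 = 9.
|Patch 1∩Patch 3|: x∈[6,8], y∈[1,5] → 2·4 = 8.
|Patch 2∩Patch 3|: x∈[6,9], y∈[1,4] → 3·3 = 9.
|Patch 1∩Patch 2∩Patch 3| = 6.
|Patch 1 ∪ Patch 2 ∪ Patch 3| = 59 − 26 + 6 = 39.00.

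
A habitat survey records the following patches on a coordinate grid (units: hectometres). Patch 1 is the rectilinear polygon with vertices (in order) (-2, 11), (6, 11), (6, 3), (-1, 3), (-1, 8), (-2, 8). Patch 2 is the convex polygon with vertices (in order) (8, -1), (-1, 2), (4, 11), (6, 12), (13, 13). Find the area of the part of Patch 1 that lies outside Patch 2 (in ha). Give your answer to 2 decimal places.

25.22

|Patch 1| = 59, |Patch 1∩Patch 2| = 33.7778.
|Patch 1 ∖ Patch 2| = |Patch 1| − |Patch 1∩Patch 2| = 59 − 33.7778 = 25.22.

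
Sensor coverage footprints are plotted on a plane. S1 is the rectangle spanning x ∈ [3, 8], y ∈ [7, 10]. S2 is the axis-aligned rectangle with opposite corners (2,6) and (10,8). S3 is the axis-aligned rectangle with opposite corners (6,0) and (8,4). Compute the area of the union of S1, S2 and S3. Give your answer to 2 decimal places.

34.00

By inclusion–exclusion:
Individual areas: |S1| = 15, |S2| = 16, |S3| = 8.
|S1∩S2|: x∈[3,8], y∈[7,8] → 5·1 = 5.
|S1∩S3| = 0 (no overlap).
|S2∩S3| = 0 (no overlap).
|S1∩S2∩S3| = 0.
|S1 ∪ S2 ∪ S3| = 39 − 5 + 0 = 34.00.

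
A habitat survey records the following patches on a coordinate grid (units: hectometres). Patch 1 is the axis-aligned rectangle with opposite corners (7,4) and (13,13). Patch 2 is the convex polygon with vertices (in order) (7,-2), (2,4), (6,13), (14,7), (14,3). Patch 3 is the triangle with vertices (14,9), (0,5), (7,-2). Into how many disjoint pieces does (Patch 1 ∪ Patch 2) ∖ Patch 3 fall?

2

(Patch 1 ∪ Patch 2) ∖ Patch 3 splits into 2 disjoint pieces (area 46.6821, area 20.1385).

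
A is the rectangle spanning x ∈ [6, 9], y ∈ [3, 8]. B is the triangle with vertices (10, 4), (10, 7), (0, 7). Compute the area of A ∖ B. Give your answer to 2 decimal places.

8.25

|A| = 15, |A∩B| = 6.75.
|A ∖ B| = |A| − |A∩B| = 15 − 6.75 = 8.25.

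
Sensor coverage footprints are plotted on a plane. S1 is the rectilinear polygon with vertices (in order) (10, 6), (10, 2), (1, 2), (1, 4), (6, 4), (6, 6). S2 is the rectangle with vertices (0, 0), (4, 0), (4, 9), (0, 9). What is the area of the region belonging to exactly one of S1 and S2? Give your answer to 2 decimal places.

|S1| = 26, |S2| = 36, |S1∩S2| = 6.
|S1 △ S2| = |S1| + |S2| − 2·|S1∩S2| = 26 + 36 − 12 = 50.00.

50.00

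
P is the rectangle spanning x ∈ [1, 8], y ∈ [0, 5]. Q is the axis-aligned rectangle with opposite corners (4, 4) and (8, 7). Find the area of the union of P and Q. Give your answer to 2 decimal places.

43.00

By inclusion–exclusion:
Individual areas: |P| = 35, |Q| = 12.
|P∩Q|: x∈[4,8], y∈[4,5] → 4·1 = 4.
|P ∪ Q| = 47 − 4 = 43.00.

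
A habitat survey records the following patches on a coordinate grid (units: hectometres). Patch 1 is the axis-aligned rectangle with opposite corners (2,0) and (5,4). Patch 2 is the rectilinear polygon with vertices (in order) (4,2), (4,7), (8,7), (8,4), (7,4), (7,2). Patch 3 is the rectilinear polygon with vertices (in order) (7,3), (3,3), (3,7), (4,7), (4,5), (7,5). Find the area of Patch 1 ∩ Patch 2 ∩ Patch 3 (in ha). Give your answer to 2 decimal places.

1.00

The intersection is the polygon with vertices (5,3), (4,3), (4,4), (5,4).
By the shoelace formula its area is 1.00.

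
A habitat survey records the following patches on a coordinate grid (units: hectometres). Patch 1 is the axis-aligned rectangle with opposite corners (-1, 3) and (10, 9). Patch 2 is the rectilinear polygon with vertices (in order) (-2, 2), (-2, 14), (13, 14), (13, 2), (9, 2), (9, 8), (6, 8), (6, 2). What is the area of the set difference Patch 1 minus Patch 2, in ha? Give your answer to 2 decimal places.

15.00

|Patch 1| = 66, |Patch 1∩Patch 2| = 51.
|Patch 1 ∖ Patch 2| = |Patch 1| − |Patch 1∩Patch 2| = 66 − 51 = 15.00.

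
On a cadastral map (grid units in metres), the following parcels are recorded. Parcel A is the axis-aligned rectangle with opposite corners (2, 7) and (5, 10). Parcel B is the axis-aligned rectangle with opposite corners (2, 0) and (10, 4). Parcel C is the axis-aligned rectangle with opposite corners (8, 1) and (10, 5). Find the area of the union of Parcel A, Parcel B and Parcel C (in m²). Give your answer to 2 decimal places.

By inclusion–exclusion:
Individual areas: |Parcel A| = 9, |Parcel B| = 32, |Parcel C| = 8.
|Parcel A∩Parcel B| = 0 (no overlap).
|Parcel A∩Parcel C| = 0 (no overlap).
|Parcel B∩Parcel C|: x∈[8,10], y∈[1,4] → 2·3 = 6.
|Parcel A∩Parcel B∩Parcel C| = 0.
|Parcel A ∪ Parcel B ∪ Parcel C| = 49 − 6 + 0 = 43.00.

43.00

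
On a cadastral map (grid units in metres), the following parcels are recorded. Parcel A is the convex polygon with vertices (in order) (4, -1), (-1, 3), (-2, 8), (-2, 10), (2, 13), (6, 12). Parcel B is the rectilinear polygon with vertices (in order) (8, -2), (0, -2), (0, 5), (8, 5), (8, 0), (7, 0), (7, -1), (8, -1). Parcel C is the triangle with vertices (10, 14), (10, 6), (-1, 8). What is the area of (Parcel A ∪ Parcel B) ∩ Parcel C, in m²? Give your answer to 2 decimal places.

15.74

The region (Parcel A ∪ Parcel B) ∩ Parcel C is the polygon with vertices (5.211,6.871), (-1,8), (5.97,11.802).
By the shoelace formula its area is 15.74.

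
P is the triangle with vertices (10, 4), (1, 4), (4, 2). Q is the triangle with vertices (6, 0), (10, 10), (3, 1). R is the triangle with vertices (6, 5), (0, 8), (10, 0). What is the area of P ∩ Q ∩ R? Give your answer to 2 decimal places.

1.54

The intersection is the polygon with vertices (7.231,3.077), (6.471,2.824), (5.205,3.836), (5.333,4), (6.8,4), (7.333,3.333).
By the shoelace formula its area is 1.54.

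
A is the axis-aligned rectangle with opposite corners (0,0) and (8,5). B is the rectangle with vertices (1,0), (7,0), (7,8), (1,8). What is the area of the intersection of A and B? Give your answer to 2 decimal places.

30.00

|A∩B|: x∈[1,7], y∈[0,5] → 6·5 = 30.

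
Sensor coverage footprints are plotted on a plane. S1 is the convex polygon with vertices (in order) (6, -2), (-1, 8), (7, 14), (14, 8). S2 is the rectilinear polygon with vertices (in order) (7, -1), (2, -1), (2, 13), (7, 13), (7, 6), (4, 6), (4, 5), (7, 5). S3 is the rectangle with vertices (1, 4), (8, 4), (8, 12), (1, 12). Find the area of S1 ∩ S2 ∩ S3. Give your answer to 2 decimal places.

34.96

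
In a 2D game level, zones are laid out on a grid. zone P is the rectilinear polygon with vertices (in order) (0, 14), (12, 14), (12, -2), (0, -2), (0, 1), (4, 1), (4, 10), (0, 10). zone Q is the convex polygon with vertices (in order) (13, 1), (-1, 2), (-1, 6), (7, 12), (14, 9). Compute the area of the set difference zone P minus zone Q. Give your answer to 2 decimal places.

79.59

|zone P| = 156, |zone P∩zone Q| = 76.4107.
|zone P ∖ zone Q| = |zone P| − |zone P∩zone Q| = 156 − 76.4107 = 79.59.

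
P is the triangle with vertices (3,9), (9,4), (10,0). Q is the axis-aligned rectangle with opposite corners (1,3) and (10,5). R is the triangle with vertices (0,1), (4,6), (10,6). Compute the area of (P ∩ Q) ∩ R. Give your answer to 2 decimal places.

The region (P ∩ Q) ∩ R is the polygon with vertices (6.111,5), (7.8,5), (7.875,4.938), (6.64,4.32).
By the shoelace formula its area is 0.64.

0.64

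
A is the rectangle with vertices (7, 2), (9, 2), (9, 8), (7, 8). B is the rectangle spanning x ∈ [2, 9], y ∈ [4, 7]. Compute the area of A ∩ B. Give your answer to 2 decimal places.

|A∩B|: x∈[7,9], y∈[4,7] → 2·3 = 6.

6.00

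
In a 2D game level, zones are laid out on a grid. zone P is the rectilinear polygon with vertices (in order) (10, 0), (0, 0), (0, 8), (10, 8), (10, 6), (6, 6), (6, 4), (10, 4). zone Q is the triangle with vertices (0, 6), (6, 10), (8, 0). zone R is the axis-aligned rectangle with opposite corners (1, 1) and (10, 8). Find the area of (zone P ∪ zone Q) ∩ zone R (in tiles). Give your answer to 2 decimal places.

57.00

|zone P ∪ zone Q| = 77.4.
|(zone P ∪ zone Q) ∩ zone R| = 57.00.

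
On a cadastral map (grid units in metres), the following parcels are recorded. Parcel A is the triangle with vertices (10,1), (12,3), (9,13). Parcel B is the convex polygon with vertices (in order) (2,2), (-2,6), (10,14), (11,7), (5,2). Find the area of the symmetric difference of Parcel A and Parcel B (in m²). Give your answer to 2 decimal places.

|Parcel A| = 13, |Parcel B| = 81.5, |Parcel A∩Parcel B| = 4.7633.
|Parcel A △ Parcel B| = |Parcel A| + |Parcel B| − 2·|Parcel A∩Parcel B| = 13 + 81.5 − 9.5266 = 84.97.

84.97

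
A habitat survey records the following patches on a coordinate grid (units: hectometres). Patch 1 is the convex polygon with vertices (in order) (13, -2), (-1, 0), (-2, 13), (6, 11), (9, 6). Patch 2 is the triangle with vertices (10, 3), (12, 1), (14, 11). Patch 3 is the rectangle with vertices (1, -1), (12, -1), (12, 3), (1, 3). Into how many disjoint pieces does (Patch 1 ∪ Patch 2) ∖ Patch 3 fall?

(Patch 1 ∪ Patch 2) ∖ Patch 3 splits into 2 disjoint pieces (area 103.4107, area 3.5).

2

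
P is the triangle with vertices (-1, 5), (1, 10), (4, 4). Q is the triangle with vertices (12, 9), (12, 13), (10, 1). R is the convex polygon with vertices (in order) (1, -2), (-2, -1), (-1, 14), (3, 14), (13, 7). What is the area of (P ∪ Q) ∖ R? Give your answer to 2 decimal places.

|P ∪ Q| = 17.5.
|(P ∪ Q) ∩ R| = 14.7593.
|(P ∪ Q) ∖ R| = 17.5 − 14.7593 = 2.74.

2.74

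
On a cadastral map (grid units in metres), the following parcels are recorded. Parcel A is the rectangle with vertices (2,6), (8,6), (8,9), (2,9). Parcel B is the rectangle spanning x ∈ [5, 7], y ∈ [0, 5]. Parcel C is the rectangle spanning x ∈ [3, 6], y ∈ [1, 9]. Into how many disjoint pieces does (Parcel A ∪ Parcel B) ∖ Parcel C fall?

(Parcel A ∪ Parcel B) ∖ Parcel C splits into 3 disjoint pieces (area 6, area 3, area 6).

3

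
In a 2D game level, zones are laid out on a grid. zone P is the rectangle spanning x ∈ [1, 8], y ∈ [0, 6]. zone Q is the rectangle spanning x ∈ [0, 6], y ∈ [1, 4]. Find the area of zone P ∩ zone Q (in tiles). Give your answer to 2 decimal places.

15.00

|zone P∩zone Q|: x∈[1,6], y∈[1,4] → 5·3 = 15.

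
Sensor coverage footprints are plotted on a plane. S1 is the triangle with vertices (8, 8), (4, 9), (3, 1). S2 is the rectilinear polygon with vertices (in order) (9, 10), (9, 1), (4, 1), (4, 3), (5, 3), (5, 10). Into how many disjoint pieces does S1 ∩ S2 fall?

S1 ∩ S2 splits into 2 disjoint pieces (area 7.425, area 0.1286).

2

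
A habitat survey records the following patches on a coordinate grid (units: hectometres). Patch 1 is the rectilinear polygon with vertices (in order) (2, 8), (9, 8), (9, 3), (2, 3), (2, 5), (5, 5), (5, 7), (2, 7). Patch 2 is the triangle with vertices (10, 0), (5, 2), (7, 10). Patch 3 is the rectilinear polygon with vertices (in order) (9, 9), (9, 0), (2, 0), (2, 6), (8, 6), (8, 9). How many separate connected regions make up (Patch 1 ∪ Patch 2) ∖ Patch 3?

(Patch 1 ∪ Patch 2) ∖ Patch 3 splits into 2 disjoint pieces (area 10.1, area 1.4667).

2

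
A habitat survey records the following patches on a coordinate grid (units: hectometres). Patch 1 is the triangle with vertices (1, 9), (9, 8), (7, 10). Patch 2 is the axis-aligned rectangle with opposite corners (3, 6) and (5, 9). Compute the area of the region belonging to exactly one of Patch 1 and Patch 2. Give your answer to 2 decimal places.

11.50

|Patch 1| = 7, |Patch 2| = 6, |Patch 1∩Patch 2| = 0.75.
|Patch 1 △ Patch 2| = |Patch 1| + |Patch 2| − 2·|Patch 1∩Patch 2| = 7 + 6 − 1.5 = 11.50.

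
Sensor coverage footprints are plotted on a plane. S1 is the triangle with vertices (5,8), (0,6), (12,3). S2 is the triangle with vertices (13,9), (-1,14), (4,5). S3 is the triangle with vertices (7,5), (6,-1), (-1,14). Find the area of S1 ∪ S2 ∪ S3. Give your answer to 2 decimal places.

By inclusion–exclusion:
Individual areas: |S1| = 19.5, |S2| = 50.5, |S3| = 28.5.
|S1∩S2| = 6.9323.
|S1∩S3| = 8.8292.
|S2∩S3| = 12.0664.
|S1∩S2∩S3| = 4.9683.
|S1 ∪ S2 ∪ S3| = 98.5 − 27.8278 + 4.9683 = 75.64.

75.64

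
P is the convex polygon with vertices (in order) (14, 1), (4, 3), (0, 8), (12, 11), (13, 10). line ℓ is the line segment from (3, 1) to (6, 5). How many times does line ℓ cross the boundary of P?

1

The segment meets the boundary at (4.435,2.913).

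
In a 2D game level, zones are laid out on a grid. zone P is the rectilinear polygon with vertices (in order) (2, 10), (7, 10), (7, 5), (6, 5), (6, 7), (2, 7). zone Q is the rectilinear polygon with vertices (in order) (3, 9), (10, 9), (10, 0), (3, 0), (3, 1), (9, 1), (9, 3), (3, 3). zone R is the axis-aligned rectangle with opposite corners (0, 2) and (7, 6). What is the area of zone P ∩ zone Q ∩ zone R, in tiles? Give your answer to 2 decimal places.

The intersection is the polygon with vertices (6,5), (6,6), (7,6), (7,5).
By the shoelace formula its area is 1.00.

1.00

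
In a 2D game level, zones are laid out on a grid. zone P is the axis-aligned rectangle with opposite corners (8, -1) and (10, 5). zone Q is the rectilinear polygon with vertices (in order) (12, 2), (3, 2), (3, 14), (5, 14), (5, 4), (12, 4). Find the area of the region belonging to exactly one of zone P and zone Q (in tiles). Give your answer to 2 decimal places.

42.00

|zone P| = 12, |zone Q| = 38, |zone P∩zone Q| = 4.
|zone P △ zone Q| = |zone P| + |zone Q| − 2·|zone P∩zone Q| = 12 + 38 − 8 = 42.00.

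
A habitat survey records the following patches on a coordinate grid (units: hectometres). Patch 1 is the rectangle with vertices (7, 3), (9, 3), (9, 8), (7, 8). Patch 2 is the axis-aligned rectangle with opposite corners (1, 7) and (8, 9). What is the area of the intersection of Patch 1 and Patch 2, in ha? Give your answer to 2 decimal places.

|Patch 1∩Patch 2|: x∈[7,8], y∈[7,8] → 1·1 = 1.

1.00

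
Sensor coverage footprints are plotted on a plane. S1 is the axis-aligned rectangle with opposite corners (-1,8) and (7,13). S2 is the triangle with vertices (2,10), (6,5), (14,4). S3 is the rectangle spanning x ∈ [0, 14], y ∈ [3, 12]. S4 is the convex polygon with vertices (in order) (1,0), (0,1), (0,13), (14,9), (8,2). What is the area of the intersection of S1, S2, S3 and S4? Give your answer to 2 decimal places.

2.40

The intersection is the polygon with vertices (6,8), (3.6,8), (2,10).
By the shoelace formula its area is 2.40.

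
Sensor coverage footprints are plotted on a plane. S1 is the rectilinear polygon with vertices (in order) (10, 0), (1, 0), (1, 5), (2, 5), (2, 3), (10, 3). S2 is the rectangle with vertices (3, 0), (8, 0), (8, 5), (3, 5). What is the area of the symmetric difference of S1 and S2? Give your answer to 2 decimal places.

24.00

|S1| = 29, |S2| = 25, |S1∩S2| = 15.
|S1 △ S2| = |S1| + |S2| − 2·|S1∩S2| = 29 + 25 − 30 = 24.00.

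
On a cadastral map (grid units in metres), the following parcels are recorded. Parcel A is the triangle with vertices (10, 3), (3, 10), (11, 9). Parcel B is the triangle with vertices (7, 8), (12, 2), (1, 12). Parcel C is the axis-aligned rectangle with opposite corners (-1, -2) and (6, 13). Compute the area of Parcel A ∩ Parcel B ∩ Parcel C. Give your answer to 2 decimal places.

2.16

The intersection is the polygon with vertices (6,8.667), (6,7.455), (3.232,9.971), (4.231,9.846).
By the shoelace formula its area is 2.16.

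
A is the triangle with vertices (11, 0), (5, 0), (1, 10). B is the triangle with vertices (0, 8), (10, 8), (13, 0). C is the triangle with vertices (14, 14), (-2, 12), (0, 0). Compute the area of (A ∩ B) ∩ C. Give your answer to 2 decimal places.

4.62

The region (A ∩ B) ∩ C is the polygon with vertices (3,8), (5.5,5.5), (4.952,4.952), (2.388,6.531), (1.8,8).
By the shoelace formula its area is 4.62.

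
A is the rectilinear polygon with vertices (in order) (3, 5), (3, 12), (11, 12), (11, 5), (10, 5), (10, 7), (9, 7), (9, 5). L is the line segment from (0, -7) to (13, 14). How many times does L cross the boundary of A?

2

The segment meets the boundary at (11,10.769), (7.429,5).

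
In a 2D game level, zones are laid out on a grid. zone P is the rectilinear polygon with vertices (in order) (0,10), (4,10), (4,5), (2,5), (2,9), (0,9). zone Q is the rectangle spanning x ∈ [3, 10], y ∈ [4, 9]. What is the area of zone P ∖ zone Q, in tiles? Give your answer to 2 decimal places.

|zone P| = 12, |zone P∩zone Q| = 4.
|zone P ∖ zone Q| = |zone P| − |zone P∩zone Q| = 12 − 4 = 8.00.

8.00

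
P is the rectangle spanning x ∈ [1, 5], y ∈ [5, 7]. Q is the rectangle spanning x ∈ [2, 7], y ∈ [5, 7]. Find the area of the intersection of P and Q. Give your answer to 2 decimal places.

|P∩Q|: x∈[2,5], y∈[5,7] → 3·2 = 6.

6.00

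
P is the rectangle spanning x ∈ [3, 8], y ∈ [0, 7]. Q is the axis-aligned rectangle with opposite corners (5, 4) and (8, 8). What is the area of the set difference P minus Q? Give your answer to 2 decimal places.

26.00

|P∩Q|: x∈[5,8], y∈[4,7] → 3·3 = 9.
|P| = 35.
|P ∖ Q| = |P| − |P∩Q| = 35 − 9 = 26.00.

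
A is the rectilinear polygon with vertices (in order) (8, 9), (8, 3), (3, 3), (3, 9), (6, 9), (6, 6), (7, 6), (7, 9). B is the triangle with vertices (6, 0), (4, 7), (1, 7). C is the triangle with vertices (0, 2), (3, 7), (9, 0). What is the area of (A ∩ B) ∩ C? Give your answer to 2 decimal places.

4.90

The region (A ∩ B) ∩ C is the polygon with vertices (3,4.2), (3,7), (4.5,5.25), (5.143,3), (3.857,3).
By the shoelace formula its area is 4.90.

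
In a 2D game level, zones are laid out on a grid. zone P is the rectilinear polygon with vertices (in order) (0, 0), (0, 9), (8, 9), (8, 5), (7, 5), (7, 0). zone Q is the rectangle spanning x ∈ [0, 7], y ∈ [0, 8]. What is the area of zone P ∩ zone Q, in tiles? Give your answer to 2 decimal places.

56.00

The intersection is the polygon with vertices (0,8), (7,8), (7,5), (7,0), (0,0).
By the shoelace formula its area is 56.00.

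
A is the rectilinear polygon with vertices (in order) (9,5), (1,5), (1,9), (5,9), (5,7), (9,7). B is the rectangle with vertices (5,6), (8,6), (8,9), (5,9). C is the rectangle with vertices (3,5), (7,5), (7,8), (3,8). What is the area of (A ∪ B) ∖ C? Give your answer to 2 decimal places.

|A ∪ B| = 30.
|(A ∪ B) ∩ C| = 12.
|(A ∪ B) ∖ C| = 30 − 12 = 18.00.

18.00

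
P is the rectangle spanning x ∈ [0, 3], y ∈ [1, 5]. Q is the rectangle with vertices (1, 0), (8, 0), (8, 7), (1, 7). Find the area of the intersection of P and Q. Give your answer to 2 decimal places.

|P∩Q|: x∈[1,3], y∈[1,5] → 2·4 = 8.

8.00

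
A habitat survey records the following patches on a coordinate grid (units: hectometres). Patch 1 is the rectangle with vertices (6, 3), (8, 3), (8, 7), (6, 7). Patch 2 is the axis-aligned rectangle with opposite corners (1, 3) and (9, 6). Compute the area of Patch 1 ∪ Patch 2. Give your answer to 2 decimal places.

26.00

By inclusion–exclusion:
Individual areas: |Patch 1| = 8, |Patch 2| = 24.
|Patch 1∩Patch 2|: x∈[6,8], y∈[3,6] → 2·3 = 6.
|Patch 1 ∪ Patch 2| = 32 − 6 = 26.00.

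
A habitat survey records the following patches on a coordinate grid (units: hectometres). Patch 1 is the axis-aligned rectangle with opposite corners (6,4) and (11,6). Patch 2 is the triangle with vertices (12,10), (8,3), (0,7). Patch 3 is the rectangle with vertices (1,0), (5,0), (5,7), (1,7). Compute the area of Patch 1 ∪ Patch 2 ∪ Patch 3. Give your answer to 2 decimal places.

61.71

By inclusion–exclusion:
Individual areas: |Patch 1| = 10, |Patch 2| = 36, |Patch 3| = 28.
|Patch 1∩Patch 2| = 6.2857.
|Patch 1∩Patch 3| = 0 (no overlap).
|Patch 2∩Patch 3| = 6.
|Patch 1∩Patch 2∩Patch 3| = 0.
|Patch 1 ∪ Patch 2 ∪ Patch 3| = 74 − 12.2857 + 0 = 61.71.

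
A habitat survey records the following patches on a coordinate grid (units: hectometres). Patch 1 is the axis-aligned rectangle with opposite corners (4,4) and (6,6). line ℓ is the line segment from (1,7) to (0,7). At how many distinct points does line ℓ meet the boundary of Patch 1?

The segment lies entirely outside Patch 1 and never meets its boundary.

0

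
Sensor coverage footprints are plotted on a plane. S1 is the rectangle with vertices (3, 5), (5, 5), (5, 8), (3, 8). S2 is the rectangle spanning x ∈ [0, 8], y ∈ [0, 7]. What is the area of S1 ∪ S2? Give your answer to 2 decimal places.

By inclusion–exclusion:
Individual areas: |S1| = 6, |S2| = 56.
|S1∩S2|: x∈[3,5], y∈[5,7] → 2·2 = 4.
|S1 ∪ S2| = 62 − 4 = 58.00.

58.00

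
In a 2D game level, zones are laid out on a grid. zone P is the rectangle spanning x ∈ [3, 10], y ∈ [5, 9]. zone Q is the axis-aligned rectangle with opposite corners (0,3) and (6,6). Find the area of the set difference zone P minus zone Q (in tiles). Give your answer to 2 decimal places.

|zone P∩zone Q|: x∈[3,6], y∈[5,6] → 3·1 = 3.
|zone P| = 28.
|zone P ∖ zone Q| = |zone P| − |zone P∩zone Q| = 28 − 3 = 25.00.

25.00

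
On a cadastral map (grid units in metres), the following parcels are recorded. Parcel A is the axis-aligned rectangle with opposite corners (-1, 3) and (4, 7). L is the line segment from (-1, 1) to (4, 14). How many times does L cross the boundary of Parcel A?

The segment meets the boundary at (1.308,7), (-0.231,3).

2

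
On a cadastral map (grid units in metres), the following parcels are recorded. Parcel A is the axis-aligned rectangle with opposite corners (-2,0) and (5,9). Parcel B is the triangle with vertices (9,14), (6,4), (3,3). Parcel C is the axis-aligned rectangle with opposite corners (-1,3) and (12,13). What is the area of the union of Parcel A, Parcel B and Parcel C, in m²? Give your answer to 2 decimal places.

157.12

By inclusion–exclusion:
Individual areas: |Parcel A| = 63, |Parcel B| = 13.5, |Parcel C| = 130.
|Parcel A∩Parcel B| = 3.
|Parcel A∩Parcel C|: x∈[-1,5], y∈[3,9] → 6·6 = 36.
|Parcel B∩Parcel C| = 13.3773.
|Parcel A∩Parcel B∩Parcel C| = 3.
|Parcel A ∪ Parcel B ∪ Parcel C| = 206.5 − 52.3773 + 3 = 157.12.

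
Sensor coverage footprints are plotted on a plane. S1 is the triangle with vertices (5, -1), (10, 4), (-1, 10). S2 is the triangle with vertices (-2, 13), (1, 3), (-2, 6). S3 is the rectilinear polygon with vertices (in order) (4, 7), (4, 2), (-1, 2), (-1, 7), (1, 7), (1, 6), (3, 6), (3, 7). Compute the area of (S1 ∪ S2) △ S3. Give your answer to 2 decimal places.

|S1 ∪ S2| = 53.
|(S1 ∪ S2) ∩ S3| = 11.6303.
|(S1 ∪ S2) △ S3| = 53 + 23 − 23.2606 = 52.74.

52.74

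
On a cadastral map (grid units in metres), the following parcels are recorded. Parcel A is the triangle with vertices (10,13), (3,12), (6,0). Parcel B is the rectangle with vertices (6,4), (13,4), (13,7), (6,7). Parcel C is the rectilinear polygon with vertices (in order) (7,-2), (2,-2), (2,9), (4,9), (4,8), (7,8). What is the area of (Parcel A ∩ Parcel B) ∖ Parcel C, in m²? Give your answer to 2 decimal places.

|Parcel A ∩ Parcel B| = 5.0769.
|(Parcel A ∩ Parcel B) ∩ Parcel C| = 3.
|(Parcel A ∩ Parcel B) ∖ Parcel C| = 5.0769 − 3 = 2.08.

2.08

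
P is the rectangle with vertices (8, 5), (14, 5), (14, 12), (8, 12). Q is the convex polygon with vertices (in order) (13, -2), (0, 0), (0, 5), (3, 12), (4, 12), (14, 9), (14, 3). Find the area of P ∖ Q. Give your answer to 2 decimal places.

|P| = 42, |P∩Q| = 29.4.
|P ∖ Q| = |P| − |P∩Q| = 42 − 29.4 = 12.60.

12.60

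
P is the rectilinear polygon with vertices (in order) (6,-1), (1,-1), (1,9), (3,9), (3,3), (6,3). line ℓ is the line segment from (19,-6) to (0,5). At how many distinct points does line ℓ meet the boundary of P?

The segment meets the boundary at (1,4.421), (3,3.263), (3.455,3), (6,1.526).

4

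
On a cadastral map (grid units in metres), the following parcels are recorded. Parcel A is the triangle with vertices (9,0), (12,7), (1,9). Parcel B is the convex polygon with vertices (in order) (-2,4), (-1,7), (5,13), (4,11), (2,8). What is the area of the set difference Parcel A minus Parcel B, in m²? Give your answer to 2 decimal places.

40.83

|Parcel A| = 41.5, |Parcel A∩Parcel B| = 0.6669.
|Parcel A ∖ Parcel B| = |Parcel A| − |Parcel A∩Parcel B| = 41.5 − 0.6669 = 40.83.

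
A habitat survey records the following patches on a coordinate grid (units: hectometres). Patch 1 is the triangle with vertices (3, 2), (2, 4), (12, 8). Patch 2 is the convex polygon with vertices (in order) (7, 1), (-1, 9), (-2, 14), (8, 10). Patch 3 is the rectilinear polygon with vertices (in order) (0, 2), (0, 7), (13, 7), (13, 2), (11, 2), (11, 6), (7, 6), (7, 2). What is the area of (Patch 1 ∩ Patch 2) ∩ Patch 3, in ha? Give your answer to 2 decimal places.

The region (Patch 1 ∩ Patch 2) ∩ Patch 3 is the polygon with vertices (7.556,6), (7,6), (7,4.667), (4.8,3.2), (3.429,4.571), (7.581,6.233).
By the shoelace formula its area is 4.96.

4.96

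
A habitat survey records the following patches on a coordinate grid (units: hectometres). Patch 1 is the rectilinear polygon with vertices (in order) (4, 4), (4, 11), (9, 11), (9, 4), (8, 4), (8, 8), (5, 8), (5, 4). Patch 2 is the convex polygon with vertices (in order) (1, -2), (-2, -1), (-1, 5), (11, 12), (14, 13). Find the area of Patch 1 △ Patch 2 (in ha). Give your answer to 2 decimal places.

73.06

|Patch 1| = 23, |Patch 2| = 74.5, |Patch 1∩Patch 2| = 12.2212.
|Patch 1 △ Patch 2| = |Patch 1| + |Patch 2| − 2·|Patch 1∩Patch 2| = 23 + 74.5 − 24.4423 = 73.06.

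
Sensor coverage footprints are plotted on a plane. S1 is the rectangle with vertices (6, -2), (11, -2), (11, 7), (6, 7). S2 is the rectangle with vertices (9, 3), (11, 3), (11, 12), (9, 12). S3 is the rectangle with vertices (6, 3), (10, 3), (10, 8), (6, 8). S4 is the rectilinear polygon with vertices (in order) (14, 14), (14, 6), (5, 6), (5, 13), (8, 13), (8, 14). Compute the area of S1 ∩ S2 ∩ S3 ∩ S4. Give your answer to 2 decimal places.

1.00

The intersection is the polygon with vertices (9,7), (10,7), (10,6), (9,6).
By the shoelace formula its area is 1.00.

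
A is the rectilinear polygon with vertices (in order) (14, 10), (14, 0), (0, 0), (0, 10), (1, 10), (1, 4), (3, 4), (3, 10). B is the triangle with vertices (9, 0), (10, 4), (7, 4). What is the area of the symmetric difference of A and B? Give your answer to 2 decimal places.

122.00

|A| = 128, |B| = 6, |A∩B| = 6.
|A △ B| = |A| + |B| − 2·|A∩B| = 128 + 6 − 12 = 122.00.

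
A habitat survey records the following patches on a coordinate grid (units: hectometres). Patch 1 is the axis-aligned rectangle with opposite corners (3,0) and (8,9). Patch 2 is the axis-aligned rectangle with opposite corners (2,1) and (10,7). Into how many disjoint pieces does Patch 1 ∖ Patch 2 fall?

Patch 1 ∖ Patch 2 splits into 2 disjoint pieces (area 5, area 10).

2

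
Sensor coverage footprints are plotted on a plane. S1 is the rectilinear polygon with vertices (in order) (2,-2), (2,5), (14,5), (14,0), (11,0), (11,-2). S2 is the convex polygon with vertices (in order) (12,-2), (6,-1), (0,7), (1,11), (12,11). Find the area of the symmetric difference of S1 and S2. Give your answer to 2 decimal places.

|S1| = 78, |S2| = 121, |S1∩S2| = 50.4167.
|S1 △ S2| = |S1| + |S2| − 2·|S1∩S2| = 78 + 121 − 100.8333 = 98.17.

98.17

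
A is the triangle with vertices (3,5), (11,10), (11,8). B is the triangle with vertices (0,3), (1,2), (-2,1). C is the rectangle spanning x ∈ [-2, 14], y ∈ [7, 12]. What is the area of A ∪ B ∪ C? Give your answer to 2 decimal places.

By inclusion–exclusion:
Individual areas: |A| = 8, |B| = 2, |C| = 80.
|A∩B| = 0.
|A∩C| = 5.8667.
|B∩C| = 0.
|A∩B∩C| = 0.
|A ∪ B ∪ C| = 90 − 5.8667 + 0 = 84.13.

84.13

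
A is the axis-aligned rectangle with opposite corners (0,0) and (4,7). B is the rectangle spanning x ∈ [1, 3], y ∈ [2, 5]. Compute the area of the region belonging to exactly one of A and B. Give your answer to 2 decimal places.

|A∩B|: x∈[1,3], y∈[2,5] → 2·3 = 6.
|A △ B| = |A| + |B| − 2·|A∩B| = 28 + 6 − 12 = 22.00.

22.00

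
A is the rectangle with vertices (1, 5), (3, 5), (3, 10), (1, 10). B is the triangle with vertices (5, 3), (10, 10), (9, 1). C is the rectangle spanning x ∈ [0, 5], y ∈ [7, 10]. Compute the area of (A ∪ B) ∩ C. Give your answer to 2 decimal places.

6.00

The region (A ∪ B) ∩ C is the polygon with vertices (3,7), (1,7), (1,10), (3,10).
By the shoelace formula its area is 6.00.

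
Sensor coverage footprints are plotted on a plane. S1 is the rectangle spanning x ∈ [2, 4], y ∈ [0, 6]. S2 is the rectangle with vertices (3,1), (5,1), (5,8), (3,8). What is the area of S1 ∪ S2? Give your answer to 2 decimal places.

21.00

By inclusion–exclusion:
Individual areas: |S1| = 12, |S2| = 14.
|S1∩S2|: x∈[3,4], y∈[1,6] → 1·5 = 5.
|S1 ∪ S2| = 26 − 5 = 21.00.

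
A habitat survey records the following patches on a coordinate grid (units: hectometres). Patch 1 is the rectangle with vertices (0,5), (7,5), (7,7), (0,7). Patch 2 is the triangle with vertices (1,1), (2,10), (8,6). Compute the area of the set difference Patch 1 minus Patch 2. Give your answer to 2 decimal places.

3.25

|Patch 1| = 14, |Patch 1∩Patch 2| = 10.7484.
|Patch 1 ∖ Patch 2| = |Patch 1| − |Patch 1∩Patch 2| = 14 − 10.7484 = 3.25.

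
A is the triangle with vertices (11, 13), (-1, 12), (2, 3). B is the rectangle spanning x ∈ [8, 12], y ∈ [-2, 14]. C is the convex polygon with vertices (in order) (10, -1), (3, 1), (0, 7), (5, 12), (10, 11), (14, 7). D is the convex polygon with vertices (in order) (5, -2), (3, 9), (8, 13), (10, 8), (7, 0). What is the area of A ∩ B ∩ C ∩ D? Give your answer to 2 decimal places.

The intersection is the polygon with vertices (8,11.4), (8.696,11.261), (8.923,10.692), (8,9.667).
By the shoelace formula its area is 0.98.

0.98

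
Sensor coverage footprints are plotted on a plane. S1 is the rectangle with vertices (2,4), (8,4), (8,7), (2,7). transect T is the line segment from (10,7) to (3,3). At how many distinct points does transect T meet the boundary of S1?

2

The segment meets the boundary at (8,5.857), (4.75,4).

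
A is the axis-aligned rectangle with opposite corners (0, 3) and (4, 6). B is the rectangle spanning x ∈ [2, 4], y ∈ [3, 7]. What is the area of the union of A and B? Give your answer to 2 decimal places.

By inclusion–exclusion:
Individual areas: |A| = 12, |B| = 8.
|A∩B|: x∈[2,4], y∈[3,6] → 2·3 = 6.
|A ∪ B| = 20 − 6 = 14.00.

14.00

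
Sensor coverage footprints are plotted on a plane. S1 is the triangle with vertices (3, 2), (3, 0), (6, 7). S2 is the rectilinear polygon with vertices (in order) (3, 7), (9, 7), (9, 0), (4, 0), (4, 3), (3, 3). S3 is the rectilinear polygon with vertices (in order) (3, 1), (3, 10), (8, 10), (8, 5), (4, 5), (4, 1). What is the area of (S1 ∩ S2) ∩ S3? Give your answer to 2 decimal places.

|S1 ∩ S2| = 1.4667.
|(S1 ∩ S2) ∩ S3| = 0.48.

0.48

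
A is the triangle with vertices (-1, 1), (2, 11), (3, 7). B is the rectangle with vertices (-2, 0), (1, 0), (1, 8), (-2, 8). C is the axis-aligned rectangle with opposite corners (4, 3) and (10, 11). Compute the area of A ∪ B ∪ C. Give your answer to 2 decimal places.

79.33

By inclusion–exclusion:
Individual areas: |A| = 11, |B| = 24, |C| = 48.
|A∩B| = 3.6667.
|A∩C| = 0.
|B∩C| = 0 (no overlap).
|A∩B∩C| = 0.
|A ∪ B ∪ C| = 83 − 3.6667 + 0 = 79.33.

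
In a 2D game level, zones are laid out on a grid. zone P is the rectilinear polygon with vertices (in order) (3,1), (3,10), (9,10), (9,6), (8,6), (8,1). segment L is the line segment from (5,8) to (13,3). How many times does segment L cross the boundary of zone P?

The segment meets the boundary at (8.2,6).

1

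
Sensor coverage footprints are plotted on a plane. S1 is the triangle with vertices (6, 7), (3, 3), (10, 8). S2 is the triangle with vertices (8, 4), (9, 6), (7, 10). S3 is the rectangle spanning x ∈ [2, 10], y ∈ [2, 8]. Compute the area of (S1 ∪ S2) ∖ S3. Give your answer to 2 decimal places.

|S1 ∪ S2| = 9.692.
|(S1 ∪ S2) ∩ S3| = 9.0254.
|(S1 ∪ S2) ∖ S3| = 9.692 − 9.0254 = 0.67.

0.67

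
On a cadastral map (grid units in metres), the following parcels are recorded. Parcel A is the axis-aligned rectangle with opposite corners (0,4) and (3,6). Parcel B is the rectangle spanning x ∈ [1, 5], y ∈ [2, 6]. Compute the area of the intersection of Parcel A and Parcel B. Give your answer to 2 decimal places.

|Parcel A∩Parcel B|: x∈[1,3], y∈[4,6] → 2·2 = 4.

4.00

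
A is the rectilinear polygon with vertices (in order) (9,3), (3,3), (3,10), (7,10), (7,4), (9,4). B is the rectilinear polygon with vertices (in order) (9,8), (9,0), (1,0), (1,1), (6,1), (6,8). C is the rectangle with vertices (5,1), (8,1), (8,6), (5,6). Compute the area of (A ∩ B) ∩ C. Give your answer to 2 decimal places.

4.00

The region (A ∩ B) ∩ C is the polygon with vertices (6,6), (7,6), (7,4), (8,4), (8,3), (6,3).
By the shoelace formula its area is 4.00.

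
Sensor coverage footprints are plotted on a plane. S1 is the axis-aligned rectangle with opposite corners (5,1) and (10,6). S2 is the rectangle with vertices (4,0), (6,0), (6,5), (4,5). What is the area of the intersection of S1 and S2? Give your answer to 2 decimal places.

4.00

|S1∩S2|: x∈[5,6], y∈[1,5] → 1·4 = 4.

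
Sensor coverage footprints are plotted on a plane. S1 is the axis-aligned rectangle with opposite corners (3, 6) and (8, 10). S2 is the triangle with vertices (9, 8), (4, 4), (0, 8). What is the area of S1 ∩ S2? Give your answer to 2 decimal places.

The intersection is the polygon with vertices (8,7.2), (6.5,6), (3,6), (3,8), (8,8).
By the shoelace formula its area is 9.10.

9.10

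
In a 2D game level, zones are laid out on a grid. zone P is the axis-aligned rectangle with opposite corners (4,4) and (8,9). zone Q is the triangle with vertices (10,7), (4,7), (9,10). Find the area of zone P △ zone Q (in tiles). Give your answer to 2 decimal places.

|zone P| = 20, |zone Q| = 9, |zone P∩zone Q| = 4.6667.
|zone P △ zone Q| = |zone P| + |zone Q| − 2·|zone P∩zone Q| = 20 + 9 − 9.3333 = 19.67.

19.67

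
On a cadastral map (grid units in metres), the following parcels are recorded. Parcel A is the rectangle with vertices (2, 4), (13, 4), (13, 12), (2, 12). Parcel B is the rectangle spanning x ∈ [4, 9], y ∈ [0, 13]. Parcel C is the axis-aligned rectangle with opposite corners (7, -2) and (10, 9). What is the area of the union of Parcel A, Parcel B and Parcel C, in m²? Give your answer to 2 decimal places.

123.00

By inclusion–exclusion:
Individual areas: |Parcel A| = 88, |Parcel B| = 65, |Parcel C| = 33.
|Parcel A∩Parcel B|: x∈[4,9], y∈[4,12] → 5·8 = 40.
|Parcel A∩Parcel C|: x∈[7,10], y∈[4,9] → 3·5 = 15.
|Parcel B∩Parcel C|: x∈[7,9], y∈[0,9] → 2·9 = 18.
|Parcel A∩Parcel B∩Parcel C| = 10.
|Parcel A ∪ Parcel B ∪ Parcel C| = 186 − 73 + 10 = 123.00.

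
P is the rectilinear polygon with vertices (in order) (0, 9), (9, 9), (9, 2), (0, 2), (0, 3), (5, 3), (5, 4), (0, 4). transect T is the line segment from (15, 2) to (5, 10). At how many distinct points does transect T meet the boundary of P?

The segment meets the boundary at (6.25,9), (9,6.8).

2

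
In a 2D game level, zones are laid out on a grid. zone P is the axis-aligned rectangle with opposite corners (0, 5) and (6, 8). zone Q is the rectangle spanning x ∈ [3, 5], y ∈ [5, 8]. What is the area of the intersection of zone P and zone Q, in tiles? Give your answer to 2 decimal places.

6.00

|zone P∩zone Q|: x∈[3,5], y∈[5,8] → 2·3 = 6.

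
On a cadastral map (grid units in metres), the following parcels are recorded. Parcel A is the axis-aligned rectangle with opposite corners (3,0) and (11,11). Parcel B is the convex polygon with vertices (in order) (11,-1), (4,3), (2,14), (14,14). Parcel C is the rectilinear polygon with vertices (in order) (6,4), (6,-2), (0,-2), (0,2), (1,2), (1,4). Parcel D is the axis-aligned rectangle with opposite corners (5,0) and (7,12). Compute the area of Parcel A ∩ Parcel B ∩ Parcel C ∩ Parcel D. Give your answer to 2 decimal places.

1.86

The intersection is the polygon with vertices (6,4), (6,1.857), (5,2.429), (5,4).
By the shoelace formula its area is 1.86.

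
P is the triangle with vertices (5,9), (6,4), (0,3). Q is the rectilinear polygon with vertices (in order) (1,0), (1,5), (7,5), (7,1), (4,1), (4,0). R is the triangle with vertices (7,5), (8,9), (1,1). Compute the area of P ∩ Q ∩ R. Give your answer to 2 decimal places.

The intersection is the polygon with vertices (3.22,3.537), (4.5,5), (5.8,5), (5.941,4.294), (5.333,3.889).
By the shoelace formula its area is 2.29.

2.29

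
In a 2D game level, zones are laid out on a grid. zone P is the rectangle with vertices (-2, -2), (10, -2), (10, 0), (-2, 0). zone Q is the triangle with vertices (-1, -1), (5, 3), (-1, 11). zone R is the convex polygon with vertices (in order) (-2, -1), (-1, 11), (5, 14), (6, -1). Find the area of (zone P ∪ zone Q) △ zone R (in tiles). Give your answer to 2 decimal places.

|zone P ∪ zone Q| = 59.25.
|(zone P ∪ zone Q) ∩ zone R| = 43.175.
|(zone P ∪ zone Q) △ zone R| = 59.25 + 94.5 − 86.35 = 67.40.

67.40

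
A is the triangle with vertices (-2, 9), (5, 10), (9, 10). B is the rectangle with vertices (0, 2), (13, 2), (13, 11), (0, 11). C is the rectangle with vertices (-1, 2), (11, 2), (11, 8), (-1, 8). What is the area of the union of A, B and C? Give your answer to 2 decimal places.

123.10

By inclusion–exclusion:
Individual areas: |A| = 2, |B| = 117, |C| = 72.
|A∩B| = 1.8961.
|A∩C| = 0.
|B∩C|: x∈[0,11], y∈[2,8] → 11·6 = 66.
|A∩B∩C| = 0.
|A ∪ B ∪ C| = 191 − 67.8961 + 0 = 123.10.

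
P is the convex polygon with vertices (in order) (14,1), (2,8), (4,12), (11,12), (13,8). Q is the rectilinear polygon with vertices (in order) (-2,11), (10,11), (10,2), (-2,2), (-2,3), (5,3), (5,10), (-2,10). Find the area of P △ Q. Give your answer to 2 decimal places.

67.92

|P| = 74.5, |Q| = 59, |P∩Q| = 32.7917.
|P △ Q| = |P| + |Q| − 2·|P∩Q| = 74.5 + 59 − 65.5833 = 67.92.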